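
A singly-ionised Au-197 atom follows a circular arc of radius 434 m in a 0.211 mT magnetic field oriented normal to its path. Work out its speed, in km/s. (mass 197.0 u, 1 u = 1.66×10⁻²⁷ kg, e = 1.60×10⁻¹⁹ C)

From qvB = mv²/r, v = qBr/m.
v = (1×1.60×10^-19)(2.11×10^-4)(434) / (3.27×10^-25) = 4.48×10^4 m/s.

v ≈ 44.8 km/s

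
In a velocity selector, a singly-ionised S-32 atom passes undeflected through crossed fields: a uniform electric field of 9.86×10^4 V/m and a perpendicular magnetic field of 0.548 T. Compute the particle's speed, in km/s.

For zero net force, qE = qvB, so v = E/B.
v = (9.86×10^4) / (0.548) = 1.80×10^5 m/s.

v ≈ 180 km/s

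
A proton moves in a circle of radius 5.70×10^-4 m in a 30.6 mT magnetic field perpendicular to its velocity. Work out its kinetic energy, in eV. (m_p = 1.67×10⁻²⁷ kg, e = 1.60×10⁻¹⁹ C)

K ≈ 0.0146 eV

v = qBr/m = (1×1.60×10^-19)(0.0306)(5.70×10^-4) / (1.67×10^-27) = 1670 m/s.
K = ½mv² = 0.5·(1.67×10^-27)·(1670)² = 2.33×10^-21 J = 0.0146 eV.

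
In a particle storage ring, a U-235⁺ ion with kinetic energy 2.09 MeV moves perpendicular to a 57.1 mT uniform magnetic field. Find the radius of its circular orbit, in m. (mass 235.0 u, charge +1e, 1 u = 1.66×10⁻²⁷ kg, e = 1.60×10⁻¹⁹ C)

Convert the energy: K = 2.09 MeV = 3.34×10^-13 J.
v = √(2K/m) = √(2·3.34×10^-13/3.90×10^-25) = 1.31×10^6 m/s.
r = mv/(qB) = (3.90×10^-25)(1.31×10^6) / [(1×1.60×10^-19)(0.0571)] = 55.9 m.

r ≈ 55.9 m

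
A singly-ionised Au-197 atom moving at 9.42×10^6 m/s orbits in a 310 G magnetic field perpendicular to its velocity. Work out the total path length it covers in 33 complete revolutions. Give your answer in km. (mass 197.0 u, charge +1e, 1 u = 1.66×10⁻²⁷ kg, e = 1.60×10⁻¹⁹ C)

L ≈ 129 km

r = mv/(qB) = 621 m, so one revolution covers 2πr = 3900 m.
In 33 revolutions: L = 33·2πr = 1.29×10^5 m.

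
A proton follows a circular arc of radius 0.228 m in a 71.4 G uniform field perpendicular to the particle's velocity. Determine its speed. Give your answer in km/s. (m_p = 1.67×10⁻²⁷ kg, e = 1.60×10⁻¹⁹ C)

From qvB = mv²/r, v = qBr/m.
v = (1×1.60×10^-19)(7.14×10^-3)(0.228) / (1.67×10^-27) = 1.56×10^5 m/s.

v ≈ 156 km/s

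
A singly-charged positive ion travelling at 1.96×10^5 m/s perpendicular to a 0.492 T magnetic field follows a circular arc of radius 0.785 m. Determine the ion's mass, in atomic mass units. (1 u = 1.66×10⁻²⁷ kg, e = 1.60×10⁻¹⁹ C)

qvB = mv²/r ⇒ m = qBr/v.
m = (1×1.60×10^-19)(0.492)(0.785) / (1.96×10^5) = 3.15×10^-25 kg = 190 u.

m ≈ 190 u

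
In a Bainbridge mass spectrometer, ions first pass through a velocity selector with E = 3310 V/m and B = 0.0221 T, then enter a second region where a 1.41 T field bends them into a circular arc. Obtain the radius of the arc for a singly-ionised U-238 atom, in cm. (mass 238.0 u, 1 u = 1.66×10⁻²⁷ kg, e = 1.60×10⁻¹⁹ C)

The selector passes v = E/B = 3310/0.0221 = 1.50×10^5 m/s.
In the deflection region, r = mv/(qB₂) = (3.95×10^-25)(1.50×10^5) / [(1×1.60×10^-19)(1.41)] = 0.262 m.

r ≈ 26.2 cm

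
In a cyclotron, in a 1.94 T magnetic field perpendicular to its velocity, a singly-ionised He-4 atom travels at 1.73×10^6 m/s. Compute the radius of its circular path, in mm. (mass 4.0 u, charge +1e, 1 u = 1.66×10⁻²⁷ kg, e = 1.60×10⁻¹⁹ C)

The magnetic force provides the centripetal force: qvB = mv²/r, so r = mv/(qB).
r = (6.64×10^-27 kg)(1.73×10^6 m/s) / [(1×1.60×10^-19 C)(1.94 T)] = 0.0370 m.

r ≈ 37.0 mm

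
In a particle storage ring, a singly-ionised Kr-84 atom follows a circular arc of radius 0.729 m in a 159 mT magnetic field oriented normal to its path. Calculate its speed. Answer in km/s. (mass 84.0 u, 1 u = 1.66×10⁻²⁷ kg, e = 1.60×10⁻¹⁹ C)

v ≈ 133 km/s

From qvB = mv²/r, v = qBr/m.
v = (1×1.60×10^-19)(0.159)(0.729) / (1.39×10^-25) = 1.33×10^5 m/s.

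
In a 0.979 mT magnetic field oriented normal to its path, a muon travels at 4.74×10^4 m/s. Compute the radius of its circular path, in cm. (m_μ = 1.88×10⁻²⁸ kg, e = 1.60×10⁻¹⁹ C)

The magnetic force provides the centripetal force: qvB = mv²/r, so r = mv/(qB).
r = (1.88×10^-28 kg)(4.74×10^4 m/s) / [(1×1.60×10^-19 C)(9.79×10^-4 T)] = 0.0569 m.

r ≈ 5.69 cm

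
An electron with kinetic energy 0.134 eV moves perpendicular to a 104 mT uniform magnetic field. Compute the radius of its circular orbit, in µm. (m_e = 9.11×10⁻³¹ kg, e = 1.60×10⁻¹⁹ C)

r ≈ 11.9 µm

Convert the energy: K = 0.134 eV = 2.14×10^-20 J.
v = √(2K/m) = √(2·2.14×10^-20/9.11×10^-31) = 2.17×10^5 m/s.
r = mv/(qB) = (9.11×10^-31)(2.17×10^5) / [(1×1.60×10^-19)(0.104)] = 1.19×10^-5 m.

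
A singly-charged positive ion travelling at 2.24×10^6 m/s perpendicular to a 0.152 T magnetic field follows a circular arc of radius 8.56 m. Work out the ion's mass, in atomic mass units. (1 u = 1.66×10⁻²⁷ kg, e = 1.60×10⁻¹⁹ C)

qvB = mv²/r ⇒ m = qBr/v.
m = (1×1.60×10^-19)(0.152)(8.56) / (2.24×10^6) = 9.29×10^-26 kg = 56.0 u.

m ≈ 56.0 u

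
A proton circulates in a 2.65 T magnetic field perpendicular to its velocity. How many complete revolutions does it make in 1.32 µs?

T = 2πm/(qB) = 2π(1.67×10^-27) / [(1×1.60×10^-19)(2.65)] = 2.4747×10^-8 s.
N = t/T = 1.32×10^-6 / 2.4747×10^-8 ≈ 53.34, so 53 complete revolutions.

N = 53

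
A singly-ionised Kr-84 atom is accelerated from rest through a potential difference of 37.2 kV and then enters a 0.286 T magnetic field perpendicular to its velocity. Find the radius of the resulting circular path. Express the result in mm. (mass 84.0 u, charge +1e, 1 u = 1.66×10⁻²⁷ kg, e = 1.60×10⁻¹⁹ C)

The kinetic energy gained is K = qV = (1×1.60×10^-19)(3.72×10^4) = 5.95×10^-15 J.
v = √(2K/m) = 2.92×10^5 m/s.
r = mv/(qB) = (1.39×10^-25)(2.92×10^5) / [(1×1.60×10^-19)(0.286)] = 0.890 m.

r ≈ 890 mm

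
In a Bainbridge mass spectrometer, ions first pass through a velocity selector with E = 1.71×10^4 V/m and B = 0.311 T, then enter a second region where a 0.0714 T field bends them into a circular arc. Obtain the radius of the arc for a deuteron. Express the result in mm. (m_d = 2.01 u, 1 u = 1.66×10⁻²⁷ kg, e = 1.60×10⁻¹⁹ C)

r ≈ 16.1 mm

The selector passes v = E/B = 1.71×10^4/0.311 = 5.50×10^4 m/s.
In the deflection region, r = mv/(qB₂) = (3.34×10^-27)(5.50×10^4) / [(1×1.60×10^-19)(0.0714)] = 0.0161 m.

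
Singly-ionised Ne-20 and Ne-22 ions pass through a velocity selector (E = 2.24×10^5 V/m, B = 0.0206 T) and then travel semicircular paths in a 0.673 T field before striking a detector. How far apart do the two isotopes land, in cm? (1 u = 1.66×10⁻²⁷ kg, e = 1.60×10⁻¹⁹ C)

Both emerge at v = E/B₁ = 1.09×10^7 m/s.
r = mv/(qB₂), so r₁ = 3.353 m and r₂ = 3.688 m, giving Δr = 0.335 m.
After a semicircle each ion lands a diameter 2r from the entry slit, so the separation is 2Δr = 0.671 m.

Δd ≈ 67.1 cm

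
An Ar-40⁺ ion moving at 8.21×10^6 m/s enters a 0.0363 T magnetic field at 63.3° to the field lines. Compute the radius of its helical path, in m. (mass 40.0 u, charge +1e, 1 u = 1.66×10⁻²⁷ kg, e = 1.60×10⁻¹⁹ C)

r ≈ 83.9 m

Only the perpendicular component v⊥ = v sin63.3° = 7.33×10^6 m/s is bent by the field.
r = m v⊥ /(qB) = (6.64×10^-26)(7.33×10^6) / [(1×1.60×10^-19)(0.0363)] = 83.9 m.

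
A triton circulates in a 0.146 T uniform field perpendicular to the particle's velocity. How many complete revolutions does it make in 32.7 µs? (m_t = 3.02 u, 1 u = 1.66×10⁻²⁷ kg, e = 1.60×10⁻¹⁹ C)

T = 2πm/(qB) = 2π(5.0132×10^-27) / [(1×1.60×10^-19)(0.146)] = 1.3484×10^-6 s.
N = t/T = 3.27×10^-5 / 1.3484×10^-6 ≈ 24.25, so 24 complete revolutions.

N = 24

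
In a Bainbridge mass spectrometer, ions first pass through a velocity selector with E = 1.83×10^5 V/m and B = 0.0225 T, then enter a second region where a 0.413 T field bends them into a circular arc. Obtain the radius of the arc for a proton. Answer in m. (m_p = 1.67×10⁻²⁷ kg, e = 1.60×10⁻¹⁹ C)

The selector passes v = E/B = 1.83×10^5/0.0225 = 8.13×10^6 m/s.
In the deflection region, r = mv/(qB₂) = (1.67×10^-27)(8.13×10^6) / [(1×1.60×10^-19)(0.413)] = 0.206 m.

r ≈ 0.206 m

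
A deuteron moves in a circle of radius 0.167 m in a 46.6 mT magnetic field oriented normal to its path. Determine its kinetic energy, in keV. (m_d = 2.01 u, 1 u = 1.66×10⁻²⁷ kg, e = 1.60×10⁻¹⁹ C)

K ≈ 1.45 keV

v = qBr/m = (1×1.60×10^-19)(0.0466)(0.167) / (3.34×10^-27) = 3.73×10^5 m/s.
K = ½mv² = 0.5·(3.34×10^-27)·(3.73×10^5)² = 2.32×10^-16 J = 1.45 keV.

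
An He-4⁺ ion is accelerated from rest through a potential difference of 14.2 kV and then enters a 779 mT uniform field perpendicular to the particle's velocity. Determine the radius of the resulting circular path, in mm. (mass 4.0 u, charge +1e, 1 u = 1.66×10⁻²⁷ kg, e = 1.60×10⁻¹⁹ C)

r ≈ 44.1 mm

The kinetic energy gained is K = qV = (1×1.60×10^-19)(1.42×10^4) = 2.27×10^-15 J.
v = √(2K/m) = 8.27×10^5 m/s.
r = mv/(qB) = (6.64×10^-27)(8.27×10^5) / [(1×1.60×10^-19)(0.779)] = 0.0441 m.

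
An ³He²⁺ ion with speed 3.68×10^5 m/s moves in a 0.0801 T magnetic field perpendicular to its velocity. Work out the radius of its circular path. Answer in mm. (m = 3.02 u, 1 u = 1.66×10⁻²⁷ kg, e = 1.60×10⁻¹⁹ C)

The magnetic force provides the centripetal force: qvB = mv²/r, so r = mv/(qB).
r = (5.01×10^-27 kg)(3.68×10^5 m/s) / [(2×1.60×10^-19 C)(0.0801 T)] = 0.0720 m.

r ≈ 72.0 mm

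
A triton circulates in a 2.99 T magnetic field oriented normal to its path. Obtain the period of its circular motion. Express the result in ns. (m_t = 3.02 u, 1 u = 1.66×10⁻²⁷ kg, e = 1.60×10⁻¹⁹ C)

The cyclotron period is independent of speed: T = 2πm/(qB).
T = 2π(5.01×10^-27) / [(1×1.60×10^-19)(2.99)] = 6.58×10^-8 s.

T ≈ 65.8 ns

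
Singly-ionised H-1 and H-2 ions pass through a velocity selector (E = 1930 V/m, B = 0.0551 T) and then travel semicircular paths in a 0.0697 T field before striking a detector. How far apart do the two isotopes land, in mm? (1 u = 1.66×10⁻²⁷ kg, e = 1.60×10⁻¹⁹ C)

Δd ≈ 10.4 mm

Both emerge at v = E/B₁ = 3.50×10^4 m/s.
r = mv/(qB₂), so r₁ = 5.214×10^-3 m and r₂ = 0.01043 m, giving Δr = 5.21×10^-3 m.
After a semicircle each ion lands a diameter 2r from the entry slit, so the separation is 2Δr = 0.0104 m.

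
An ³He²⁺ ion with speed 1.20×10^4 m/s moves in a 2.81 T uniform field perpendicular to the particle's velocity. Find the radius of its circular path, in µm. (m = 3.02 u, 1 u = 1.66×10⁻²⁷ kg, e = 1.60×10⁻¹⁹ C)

The magnetic force provides the centripetal force: qvB = mv²/r, so r = mv/(qB).
r = (5.01×10^-27 kg)(1.20×10^4 m/s) / [(2×1.60×10^-19 C)(2.81 T)] = 6.69×10^-5 m.

r ≈ 66.9 µm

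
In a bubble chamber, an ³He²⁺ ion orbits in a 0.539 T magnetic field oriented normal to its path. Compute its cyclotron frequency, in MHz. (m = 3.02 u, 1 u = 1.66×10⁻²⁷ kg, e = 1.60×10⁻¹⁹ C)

f ≈ 5.48 MHz

f = qB/(2πm) = (2×1.60×10^-19)(0.539) / [2π(5.01×10^-27)] = 5.48×10^6 Hz.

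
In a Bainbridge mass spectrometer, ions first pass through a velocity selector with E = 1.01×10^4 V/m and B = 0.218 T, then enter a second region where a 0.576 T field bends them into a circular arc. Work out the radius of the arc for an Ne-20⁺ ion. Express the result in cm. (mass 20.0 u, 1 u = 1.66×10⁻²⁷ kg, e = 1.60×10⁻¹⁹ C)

r ≈ 1.67 cm

The selector passes v = E/B = 1.01×10^4/0.218 = 4.63×10^4 m/s.
In the deflection region, r = mv/(qB₂) = (3.32×10^-26)(4.63×10^4) / [(1×1.60×10^-19)(0.576)] = 0.0167 m.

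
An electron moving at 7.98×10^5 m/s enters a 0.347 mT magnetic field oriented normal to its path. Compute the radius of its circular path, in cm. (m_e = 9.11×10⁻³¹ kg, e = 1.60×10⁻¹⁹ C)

The magnetic force provides the centripetal force: qvB = mv²/r, so r = mv/(qB).
r = (9.11×10^-31 kg)(7.98×10^5 m/s) / [(1×1.60×10^-19 C)(3.47×10^-4 T)] = 0.0131 m.

r ≈ 1.31 cm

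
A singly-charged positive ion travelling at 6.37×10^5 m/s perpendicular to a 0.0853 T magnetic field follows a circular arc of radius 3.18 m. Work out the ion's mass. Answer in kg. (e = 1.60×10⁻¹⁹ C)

qvB = mv²/r ⇒ m = qBr/v.
m = (1×1.60×10^-19)(0.0853)(3.18) / (6.37×10^5) = 6.81×10^-26 kg.

m ≈ 6.81×10^-26 kg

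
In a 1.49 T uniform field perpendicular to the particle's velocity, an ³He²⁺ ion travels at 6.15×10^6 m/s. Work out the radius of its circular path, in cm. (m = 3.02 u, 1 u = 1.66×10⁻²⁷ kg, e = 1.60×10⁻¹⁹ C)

The magnetic force provides the centripetal force: qvB = mv²/r, so r = mv/(qB).
r = (5.01×10^-27 kg)(6.15×10^6 m/s) / [(2×1.60×10^-19 C)(1.49 T)] = 0.0647 m.

r ≈ 6.47 cm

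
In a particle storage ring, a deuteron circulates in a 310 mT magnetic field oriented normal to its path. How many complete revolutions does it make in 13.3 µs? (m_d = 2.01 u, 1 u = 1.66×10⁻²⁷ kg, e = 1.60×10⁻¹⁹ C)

T = 2πm/(qB) = 2π(3.3366×10^-27) / [(1×1.60×10^-19)(0.310)] = 4.2267×10^-7 s.
N = t/T = 1.33×10^-5 / 4.2267×10^-7 ≈ 31.47, so 31 complete revolutions.

N = 31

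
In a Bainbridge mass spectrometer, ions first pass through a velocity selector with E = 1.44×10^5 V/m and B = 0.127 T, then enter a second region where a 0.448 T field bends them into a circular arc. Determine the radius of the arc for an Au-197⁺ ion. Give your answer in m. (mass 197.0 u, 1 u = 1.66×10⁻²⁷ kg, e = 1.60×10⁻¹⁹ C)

r ≈ 5.17 m

The selector passes v = E/B = 1.44×10^5/0.127 = 1.13×10^6 m/s.
In the deflection region, r = mv/(qB₂) = (3.27×10^-25)(1.13×10^6) / [(1×1.60×10^-19)(0.448)] = 5.17 m.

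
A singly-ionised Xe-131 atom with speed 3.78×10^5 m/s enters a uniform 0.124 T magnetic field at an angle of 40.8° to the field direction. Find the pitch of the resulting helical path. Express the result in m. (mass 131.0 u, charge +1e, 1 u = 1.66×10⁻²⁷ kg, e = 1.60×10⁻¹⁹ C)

The velocity component along B is v∥ = v cos40.8° = 2.86×10^5 m/s.
The cyclotron period T = 2πm/(qB) = 6.89×10^-5 s is set by m, q, B alone.
Pitch = v∥·T = (2.86×10^5)(6.89×10^-5) = 19.7 m.

pitch ≈ 19.7 m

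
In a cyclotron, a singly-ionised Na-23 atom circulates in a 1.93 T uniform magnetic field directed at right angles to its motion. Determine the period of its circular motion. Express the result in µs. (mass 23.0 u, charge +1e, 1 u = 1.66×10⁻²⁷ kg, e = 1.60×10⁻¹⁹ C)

T ≈ 0.777 µs

The cyclotron period is independent of speed: T = 2πm/(qB).
T = 2π(3.82×10^-26) / [(1×1.60×10^-19)(1.93)] = 7.77×10^-7 s.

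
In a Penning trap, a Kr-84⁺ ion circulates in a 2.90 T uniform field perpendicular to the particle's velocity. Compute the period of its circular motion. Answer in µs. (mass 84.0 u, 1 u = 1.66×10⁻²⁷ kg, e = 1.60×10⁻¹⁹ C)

T ≈ 1.89 µs

The cyclotron period is independent of speed: T = 2πm/(qB).
T = 2π(1.39×10^-25) / [(1×1.60×10^-19)(2.90)] = 1.89×10^-6 s.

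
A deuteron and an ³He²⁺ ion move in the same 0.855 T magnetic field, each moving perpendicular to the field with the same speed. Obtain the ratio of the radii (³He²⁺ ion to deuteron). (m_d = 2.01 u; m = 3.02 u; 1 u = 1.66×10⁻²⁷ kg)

ratio ≈ 0.751

r = mv/(qB) ⇒ at equal v, r ∝ m/q.
r_{³He²⁺ ion}/r_{deuteron} = 0.751.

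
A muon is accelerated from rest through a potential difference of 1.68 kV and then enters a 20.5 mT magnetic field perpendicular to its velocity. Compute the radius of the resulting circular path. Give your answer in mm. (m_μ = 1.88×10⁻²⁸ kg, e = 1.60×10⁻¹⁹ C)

The kinetic energy gained is K = qV = (1×1.60×10^-19)(1680) = 2.69×10^-16 J.
v = √(2K/m) = 1.69×10^6 m/s.
r = mv/(qB) = (1.88×10^-28)(1.69×10^6) / [(1×1.60×10^-19)(0.0205)] = 0.0969 m.

r ≈ 96.9 mm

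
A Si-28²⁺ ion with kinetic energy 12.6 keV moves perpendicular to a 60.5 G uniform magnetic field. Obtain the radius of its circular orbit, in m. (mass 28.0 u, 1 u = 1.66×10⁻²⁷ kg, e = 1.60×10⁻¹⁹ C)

r ≈ 7.07 m

Convert the energy: K = 12.6 keV = 2.02×10^-15 J.
v = √(2K/m) = √(2·2.02×10^-15/4.65×10^-26) = 2.95×10^5 m/s.
r = mv/(qB) = (4.65×10^-26)(2.95×10^5) / [(2×1.60×10^-19)(6.05×10^-3)] = 7.07 m.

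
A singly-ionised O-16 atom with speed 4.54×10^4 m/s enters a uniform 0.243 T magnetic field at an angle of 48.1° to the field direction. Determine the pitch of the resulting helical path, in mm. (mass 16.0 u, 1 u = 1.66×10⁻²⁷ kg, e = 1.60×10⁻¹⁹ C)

The velocity component along B is v∥ = v cos48.1° = 3.03×10^4 m/s.
The cyclotron period T = 2πm/(qB) = 4.29×10^-6 s is set by m, q, B alone.
Pitch = v∥·T = (3.03×10^4)(4.29×10^-6) = 0.130 m.

pitch ≈ 130 mm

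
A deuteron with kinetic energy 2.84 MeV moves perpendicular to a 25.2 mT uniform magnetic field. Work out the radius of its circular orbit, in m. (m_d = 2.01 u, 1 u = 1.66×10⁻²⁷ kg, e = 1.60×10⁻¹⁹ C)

r ≈ 13.7 m

Convert the energy: K = 2.84 MeV = 4.54×10^-13 J.
v = √(2K/m) = √(2·4.54×10^-13/3.34×10^-27) = 1.65×10^7 m/s.
r = mv/(qB) = (3.34×10^-27)(1.65×10^7) / [(1×1.60×10^-19)(0.0252)] = 13.7 m.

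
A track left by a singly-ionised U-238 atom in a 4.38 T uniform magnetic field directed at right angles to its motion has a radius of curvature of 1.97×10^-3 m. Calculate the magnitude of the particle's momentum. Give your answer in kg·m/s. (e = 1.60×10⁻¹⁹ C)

p ≈ 1.38×10^-21 kg·m/s

Since qvB = mv²/r, the momentum p = mv = qBr.
p = (1×1.60×10^-19)(4.38)(1.97×10^-3) = 1.38×10^-21 kg·m/s.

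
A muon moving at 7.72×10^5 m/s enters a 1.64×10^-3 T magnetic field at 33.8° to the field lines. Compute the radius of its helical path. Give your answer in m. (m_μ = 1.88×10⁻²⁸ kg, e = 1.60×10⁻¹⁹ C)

Only the perpendicular component v⊥ = v sin33.8° = 4.29×10^5 m/s is bent by the field.
r = m v⊥ /(qB) = (1.88×10^-28)(4.29×10^5) / [(1×1.60×10^-19)(1.64×10^-3)] = 0.308 m.

r ≈ 0.308 m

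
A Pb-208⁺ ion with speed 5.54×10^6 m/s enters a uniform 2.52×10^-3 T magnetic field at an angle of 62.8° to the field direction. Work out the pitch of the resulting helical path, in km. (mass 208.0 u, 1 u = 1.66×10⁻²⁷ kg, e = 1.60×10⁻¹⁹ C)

pitch ≈ 13.6 km

The velocity component along B is v∥ = v cos62.8° = 2.53×10^6 m/s.
The cyclotron period T = 2πm/(qB) = 5.38×10^-3 s is set by m, q, B alone.
Pitch = v∥·T = (2.53×10^6)(5.38×10^-3) = 1.36×10^4 m.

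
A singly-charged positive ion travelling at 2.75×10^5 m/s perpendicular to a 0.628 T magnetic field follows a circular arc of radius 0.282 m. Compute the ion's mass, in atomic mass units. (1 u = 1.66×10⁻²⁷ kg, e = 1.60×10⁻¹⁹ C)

qvB = mv²/r ⇒ m = qBr/v.
m = (1×1.60×10^-19)(0.628)(0.282) / (2.75×10^5) = 1.03×10^-25 kg = 62.1 u.

m ≈ 62.1 u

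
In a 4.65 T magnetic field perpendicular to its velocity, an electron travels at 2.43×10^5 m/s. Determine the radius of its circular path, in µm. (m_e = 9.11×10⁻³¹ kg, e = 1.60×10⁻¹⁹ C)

r ≈ 0.298 µm

The magnetic force provides the centripetal force: qvB = mv²/r, so r = mv/(qB).
r = (9.11×10^-31 kg)(2.43×10^5 m/s) / [(1×1.60×10^-19 C)(4.65 T)] = 2.98×10^-7 m.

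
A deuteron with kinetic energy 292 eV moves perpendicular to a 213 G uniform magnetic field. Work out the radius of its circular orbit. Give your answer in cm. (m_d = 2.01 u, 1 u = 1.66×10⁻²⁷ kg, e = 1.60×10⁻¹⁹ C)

r ≈ 16.4 cm

Convert the energy: K = 292 eV = 4.67×10^-17 J.
v = √(2K/m) = √(2·4.67×10^-17/3.34×10^-27) = 1.67×10^5 m/s.
r = mv/(qB) = (3.34×10^-27)(1.67×10^5) / [(1×1.60×10^-19)(0.0213)] = 0.164 m.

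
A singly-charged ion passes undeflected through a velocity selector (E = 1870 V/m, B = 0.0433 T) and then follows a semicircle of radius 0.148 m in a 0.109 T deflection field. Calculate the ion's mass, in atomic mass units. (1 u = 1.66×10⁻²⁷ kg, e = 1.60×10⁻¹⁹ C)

v = E/B₁ = 4.32×10^4 m/s.
From r = mv/(qB₂), m = qB₂r/v = (1×1.60×10^-19)(0.109)(0.148) / (4.32×10^4) = 5.98×10^-26 kg.
In atomic mass units: m = 5.98×10^-26 / 1.66×10^-27 = 36.0 u.

m ≈ 36.0 u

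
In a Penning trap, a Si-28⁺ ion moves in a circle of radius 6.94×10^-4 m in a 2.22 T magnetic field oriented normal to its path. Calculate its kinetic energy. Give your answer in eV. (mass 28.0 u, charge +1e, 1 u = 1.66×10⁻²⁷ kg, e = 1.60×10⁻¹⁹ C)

v = qBr/m = (1×1.60×10^-19)(2.22)(6.94×10^-4) / (4.65×10^-26) = 5300 m/s.
K = ½mv² = 0.5·(4.65×10^-26)·(5300)² = 6.54×10^-19 J = 4.09 eV.

K ≈ 4.09 eV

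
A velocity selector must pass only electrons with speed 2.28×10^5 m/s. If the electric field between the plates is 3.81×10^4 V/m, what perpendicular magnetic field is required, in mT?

B ≈ 167 mT

qE = qvB ⇒ B = E/v = (3.81×10^4) / (2.28×10^5) = 0.167 T.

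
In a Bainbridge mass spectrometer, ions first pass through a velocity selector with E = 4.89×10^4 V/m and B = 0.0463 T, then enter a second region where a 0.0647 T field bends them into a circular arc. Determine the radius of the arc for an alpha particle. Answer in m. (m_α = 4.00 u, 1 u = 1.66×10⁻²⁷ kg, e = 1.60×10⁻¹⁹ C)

The selector passes v = E/B = 4.89×10^4/0.0463 = 1.06×10^6 m/s.
In the deflection region, r = mv/(qB₂) = (6.64×10^-27)(1.06×10^6) / [(2×1.60×10^-19)(0.0647)] = 0.339 m.

r ≈ 0.339 m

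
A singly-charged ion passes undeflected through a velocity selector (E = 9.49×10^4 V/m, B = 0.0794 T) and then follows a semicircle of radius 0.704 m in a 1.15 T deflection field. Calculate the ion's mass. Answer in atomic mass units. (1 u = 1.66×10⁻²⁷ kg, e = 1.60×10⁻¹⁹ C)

v = E/B₁ = 1.20×10^6 m/s.
From r = mv/(qB₂), m = qB₂r/v = (1×1.60×10^-19)(1.15)(0.704) / (1.20×10^6) = 1.08×10^-25 kg.
In atomic mass units: m = 1.08×10^-25 / 1.66×10^-27 = 65.3 u.

m ≈ 65.3 u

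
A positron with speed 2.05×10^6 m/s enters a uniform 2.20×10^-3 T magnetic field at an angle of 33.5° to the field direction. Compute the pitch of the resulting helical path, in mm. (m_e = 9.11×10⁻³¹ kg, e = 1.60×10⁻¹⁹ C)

pitch ≈ 27.8 mm

The velocity component along B is v∥ = v cos33.5° = 1.71×10^6 m/s.
The cyclotron period T = 2πm/(qB) = 1.63×10^-8 s is set by m, q, B alone.
Pitch = v∥·T = (1.71×10^6)(1.63×10^-8) = 0.0278 m.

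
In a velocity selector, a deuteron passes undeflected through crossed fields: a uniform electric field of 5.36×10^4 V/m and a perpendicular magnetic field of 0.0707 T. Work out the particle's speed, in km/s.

v ≈ 758 km/s

For zero net force, qE = qvB, so v = E/B.
v = (5.36×10^4) / (0.0707) = 7.58×10^5 m/s.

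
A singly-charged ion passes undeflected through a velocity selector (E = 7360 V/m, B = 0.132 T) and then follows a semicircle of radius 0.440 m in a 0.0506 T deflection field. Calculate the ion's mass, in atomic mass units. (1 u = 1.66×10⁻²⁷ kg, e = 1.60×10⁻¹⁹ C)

v = E/B₁ = 5.58×10^4 m/s.
From r = mv/(qB₂), m = qB₂r/v = (1×1.60×10^-19)(0.0506)(0.440) / (5.58×10^4) = 6.39×10^-26 kg.
In atomic mass units: m = 6.39×10^-26 / 1.66×10^-27 = 38.5 u.

m ≈ 38.5 u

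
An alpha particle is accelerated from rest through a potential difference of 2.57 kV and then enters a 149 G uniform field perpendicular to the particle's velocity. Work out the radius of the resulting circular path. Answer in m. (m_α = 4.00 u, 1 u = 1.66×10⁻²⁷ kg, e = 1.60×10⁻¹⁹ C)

r ≈ 0.693 m

The kinetic energy gained is K = qV = (2×1.60×10^-19)(2570) = 8.22×10^-16 J.
v = √(2K/m) = 4.98×10^5 m/s.
r = mv/(qB) = (6.64×10^-27)(4.98×10^5) / [(2×1.60×10^-19)(0.0149)] = 0.693 m.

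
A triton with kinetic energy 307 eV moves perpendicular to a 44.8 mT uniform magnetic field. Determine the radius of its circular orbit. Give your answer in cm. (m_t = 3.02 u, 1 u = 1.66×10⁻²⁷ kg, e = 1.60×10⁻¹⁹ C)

r ≈ 9.79 cm

Convert the energy: K = 307 eV = 4.91×10^-17 J.
v = √(2K/m) = √(2·4.91×10^-17/5.01×10^-27) = 1.40×10^5 m/s.
r = mv/(qB) = (5.01×10^-27)(1.40×10^5) / [(1×1.60×10^-19)(0.0448)] = 0.0979 m.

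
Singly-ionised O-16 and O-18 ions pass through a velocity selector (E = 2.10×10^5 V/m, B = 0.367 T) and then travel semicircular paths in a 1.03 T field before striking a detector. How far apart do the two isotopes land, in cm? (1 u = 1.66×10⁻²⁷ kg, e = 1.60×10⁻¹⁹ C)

Both emerge at v = E/B₁ = 5.72×10^5 m/s.
r = mv/(qB₂), so r₁ = 0.09222 m and r₂ = 0.1037 m, giving Δr = 0.0115 m.
After a semicircle each ion lands a diameter 2r from the entry slit, so the separation is 2Δr = 0.0231 m.

Δd ≈ 2.31 cm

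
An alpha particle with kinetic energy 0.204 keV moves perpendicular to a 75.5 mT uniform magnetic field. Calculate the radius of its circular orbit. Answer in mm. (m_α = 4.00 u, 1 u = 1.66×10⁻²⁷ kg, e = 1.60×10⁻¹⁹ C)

r ≈ 27.3 mm

Convert the energy: K = 0.204 keV = 3.26×10^-17 J.
v = √(2K/m) = √(2·3.26×10^-17/6.64×10^-27) = 9.92×10^4 m/s.
r = mv/(qB) = (6.64×10^-27)(9.92×10^4) / [(2×1.60×10^-19)(0.0755)] = 0.0273 m.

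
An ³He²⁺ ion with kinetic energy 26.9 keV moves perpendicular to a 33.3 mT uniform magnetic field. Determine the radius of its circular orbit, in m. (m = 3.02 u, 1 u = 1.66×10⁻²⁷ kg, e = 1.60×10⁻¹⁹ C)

Convert the energy: K = 26.9 keV = 4.30×10^-15 J.
v = √(2K/m) = √(2·4.30×10^-15/5.01×10^-27) = 1.31×10^6 m/s.
r = mv/(qB) = (5.01×10^-27)(1.31×10^6) / [(2×1.60×10^-19)(0.0333)] = 0.616 m.

r ≈ 0.616 m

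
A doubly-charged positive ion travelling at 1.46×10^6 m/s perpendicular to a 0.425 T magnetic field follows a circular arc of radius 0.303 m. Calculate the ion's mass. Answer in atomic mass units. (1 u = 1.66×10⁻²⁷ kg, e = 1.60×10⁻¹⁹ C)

m ≈ 17.0 u

qvB = mv²/r ⇒ m = qBr/v.
m = (2×1.60×10^-19)(0.425)(0.303) / (1.46×10^6) = 2.82×10^-26 kg = 17.0 u.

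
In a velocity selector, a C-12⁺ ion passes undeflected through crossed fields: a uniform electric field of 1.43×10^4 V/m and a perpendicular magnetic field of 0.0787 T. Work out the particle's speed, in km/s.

For zero net force, qE = qvB, so v = E/B.
v = (1.43×10^4) / (0.0787) = 1.82×10^5 m/s.

v ≈ 182 km/s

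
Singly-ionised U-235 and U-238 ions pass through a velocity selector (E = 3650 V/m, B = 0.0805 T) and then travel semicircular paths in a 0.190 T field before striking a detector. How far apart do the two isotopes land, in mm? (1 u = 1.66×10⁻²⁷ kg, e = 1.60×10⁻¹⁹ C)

Both emerge at v = E/B₁ = 4.53×10^4 m/s.
r = mv/(qB₂), so r₁ = 0.58183 m and r₂ = 0.58926 m, giving Δr = 7.43×10^-3 m.
After a semicircle each ion lands a diameter 2r from the entry slit, so the separation is 2Δr = 0.0149 m.

Δd ≈ 14.9 mm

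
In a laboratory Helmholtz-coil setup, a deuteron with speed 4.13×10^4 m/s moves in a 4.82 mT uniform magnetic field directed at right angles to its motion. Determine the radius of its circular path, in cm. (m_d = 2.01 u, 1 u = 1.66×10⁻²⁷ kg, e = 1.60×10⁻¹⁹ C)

r ≈ 17.9 cm

The magnetic force provides the centripetal force: qvB = mv²/r, so r = mv/(qB).
r = (3.34×10^-27 kg)(4.13×10^4 m/s) / [(1×1.60×10^-19 C)(4.82×10^-3 T)] = 0.179 m.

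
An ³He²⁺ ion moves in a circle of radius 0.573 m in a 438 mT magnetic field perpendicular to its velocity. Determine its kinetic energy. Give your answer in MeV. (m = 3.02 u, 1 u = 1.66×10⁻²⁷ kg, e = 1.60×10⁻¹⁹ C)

K ≈ 4.02 MeV

v = qBr/m = (2×1.60×10^-19)(0.438)(0.573) / (5.01×10^-27) = 1.60×10^7 m/s.
K = ½mv² = 0.5·(5.01×10^-27)·(1.60×10^7)² = 6.43×10^-13 J = 4.02 MeV.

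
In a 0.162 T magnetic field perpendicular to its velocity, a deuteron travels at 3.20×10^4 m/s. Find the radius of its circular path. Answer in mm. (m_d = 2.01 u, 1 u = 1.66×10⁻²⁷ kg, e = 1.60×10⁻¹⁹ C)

r ≈ 4.12 mm

The magnetic force provides the centripetal force: qvB = mv²/r, so r = mv/(qB).
r = (3.34×10^-27 kg)(3.20×10^4 m/s) / [(1×1.60×10^-19 C)(0.162 T)] = 4.12×10^-3 m.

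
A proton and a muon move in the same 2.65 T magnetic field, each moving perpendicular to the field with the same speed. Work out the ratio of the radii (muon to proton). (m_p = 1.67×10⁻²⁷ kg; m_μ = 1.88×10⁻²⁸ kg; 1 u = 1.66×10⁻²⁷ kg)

r = mv/(qB) ⇒ at equal v, r ∝ m/q.
r_{muon}/r_{proton} = 0.113.

ratio ≈ 0.113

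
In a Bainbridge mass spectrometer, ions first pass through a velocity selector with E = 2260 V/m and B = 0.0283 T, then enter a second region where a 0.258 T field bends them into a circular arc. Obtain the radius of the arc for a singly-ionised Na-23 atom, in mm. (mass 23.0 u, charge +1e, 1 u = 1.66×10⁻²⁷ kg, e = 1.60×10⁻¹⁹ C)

r ≈ 73.9 mm

The selector passes v = E/B = 2260/0.0283 = 7.99×10^4 m/s.
In the deflection region, r = mv/(qB₂) = (3.82×10^-26)(7.99×10^4) / [(1×1.60×10^-19)(0.258)] = 0.0739 m.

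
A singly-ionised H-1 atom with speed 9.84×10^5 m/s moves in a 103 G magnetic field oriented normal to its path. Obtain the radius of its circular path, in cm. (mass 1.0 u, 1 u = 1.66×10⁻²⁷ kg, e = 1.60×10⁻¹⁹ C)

The magnetic force provides the centripetal force: qvB = mv²/r, so r = mv/(qB).
r = (1.66×10^-27 kg)(9.84×10^5 m/s) / [(1×1.60×10^-19 C)(0.0103 T)] = 0.991 m.

r ≈ 99.1 cm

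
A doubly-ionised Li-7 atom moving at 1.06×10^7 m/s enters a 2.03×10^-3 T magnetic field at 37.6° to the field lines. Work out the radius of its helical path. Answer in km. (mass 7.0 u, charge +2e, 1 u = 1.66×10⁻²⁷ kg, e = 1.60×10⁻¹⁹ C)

Only the perpendicular component v⊥ = v sin37.6° = 6.47×10^6 m/s is bent by the field.
r = m v⊥ /(qB) = (1.16×10^-26)(6.47×10^6) / [(2×1.60×10^-19)(2.03×10^-3)] = 116 m.

r ≈ 0.116 km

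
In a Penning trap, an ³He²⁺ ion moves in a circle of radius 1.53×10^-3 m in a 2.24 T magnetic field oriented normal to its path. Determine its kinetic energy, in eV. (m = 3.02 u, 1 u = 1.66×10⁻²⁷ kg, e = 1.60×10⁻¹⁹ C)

v = qBr/m = (2×1.60×10^-19)(2.24)(1.53×10^-3) / (5.01×10^-27) = 2.19×10^5 m/s.
K = ½mv² = 0.5·(5.01×10^-27)·(2.19×10^5)² = 1.20×10^-16 J = 750 eV.

K ≈ 750 eV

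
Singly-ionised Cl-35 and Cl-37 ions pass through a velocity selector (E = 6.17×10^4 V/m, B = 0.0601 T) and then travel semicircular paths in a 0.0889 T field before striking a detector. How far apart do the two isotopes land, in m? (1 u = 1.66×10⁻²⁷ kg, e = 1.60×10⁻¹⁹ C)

Δd ≈ 0.479 m

Both emerge at v = E/B₁ = 1.03×10^6 m/s.
r = mv/(qB₂), so r₁ = 4.193 m and r₂ = 4.433 m, giving Δr = 0.240 m.
After a semicircle each ion lands a diameter 2r from the entry slit, so the separation is 2Δr = 0.479 m.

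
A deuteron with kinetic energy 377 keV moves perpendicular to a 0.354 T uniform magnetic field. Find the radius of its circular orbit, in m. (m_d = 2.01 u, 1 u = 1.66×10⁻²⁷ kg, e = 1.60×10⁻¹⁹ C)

Convert the energy: K = 377 keV = 6.03×10^-14 J.
v = √(2K/m) = √(2·6.03×10^-14/3.34×10^-27) = 6.01×10^6 m/s.
r = mv/(qB) = (3.34×10^-27)(6.01×10^6) / [(1×1.60×10^-19)(0.354)] = 0.354 m.

r ≈ 0.354 m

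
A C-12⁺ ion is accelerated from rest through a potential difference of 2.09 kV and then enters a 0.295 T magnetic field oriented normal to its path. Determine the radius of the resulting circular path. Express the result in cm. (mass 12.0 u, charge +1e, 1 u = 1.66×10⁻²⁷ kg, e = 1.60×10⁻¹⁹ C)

r ≈ 7.73 cm

The kinetic energy gained is K = qV = (1×1.60×10^-19)(2090) = 3.34×10^-16 J.
v = √(2K/m) = 1.83×10^5 m/s.
r = mv/(qB) = (1.99×10^-26)(1.83×10^5) / [(1×1.60×10^-19)(0.295)] = 0.0773 m.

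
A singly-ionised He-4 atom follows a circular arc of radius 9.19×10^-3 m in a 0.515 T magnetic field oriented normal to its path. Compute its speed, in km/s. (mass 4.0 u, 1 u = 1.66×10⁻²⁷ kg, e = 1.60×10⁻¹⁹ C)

From qvB = mv²/r, v = qBr/m.
v = (1×1.60×10^-19)(0.515)(9.19×10^-3) / (6.64×10^-27) = 1.14×10^5 m/s.

v ≈ 114 km/s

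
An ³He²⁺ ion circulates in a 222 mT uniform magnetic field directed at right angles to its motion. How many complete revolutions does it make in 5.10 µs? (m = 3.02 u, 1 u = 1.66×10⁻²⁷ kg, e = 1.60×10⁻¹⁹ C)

N = 11

T = 2πm/(qB) = 2π(5.0132×10^-27) / [(2×1.60×10^-19)(0.222)] = 4.4340×10^-7 s.
N = t/T = 5.10×10^-6 / 4.4340×10^-7 ≈ 11.50, so 11 complete revolutions.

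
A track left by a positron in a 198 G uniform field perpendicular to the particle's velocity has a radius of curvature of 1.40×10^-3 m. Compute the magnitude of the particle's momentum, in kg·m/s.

p ≈ 4.44×10^-24 kg·m/s

Since qvB = mv²/r, the momentum p = mv = qBr.
p = (1×1.60×10^-19)(0.0198)(1.40×10^-3) = 4.44×10^-24 kg·m/s.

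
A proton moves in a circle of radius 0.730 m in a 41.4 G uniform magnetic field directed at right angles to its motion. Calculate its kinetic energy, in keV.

v = qBr/m = (1×1.60×10^-19)(4.14×10^-3)(0.730) / (1.67×10^-27) = 2.90×10^5 m/s.
K = ½mv² = 0.5·(1.67×10^-27)·(2.90×10^5)² = 7.00×10^-17 J = 0.438 keV.

K ≈ 0.438 keV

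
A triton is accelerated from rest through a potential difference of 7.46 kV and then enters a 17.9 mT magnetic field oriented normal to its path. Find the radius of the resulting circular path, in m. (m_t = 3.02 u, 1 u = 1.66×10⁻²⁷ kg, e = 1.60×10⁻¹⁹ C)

r ≈ 1.21 m

The kinetic energy gained is K = qV = (1×1.60×10^-19)(7460) = 1.19×10^-15 J.
v = √(2K/m) = 6.90×10^5 m/s.
r = mv/(qB) = (5.01×10^-27)(6.90×10^5) / [(1×1.60×10^-19)(0.0179)] = 1.21 m.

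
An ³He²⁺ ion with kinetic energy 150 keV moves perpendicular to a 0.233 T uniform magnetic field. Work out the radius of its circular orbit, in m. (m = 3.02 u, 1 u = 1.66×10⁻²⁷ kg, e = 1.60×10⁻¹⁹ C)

r ≈ 0.208 m

Convert the energy: K = 150 keV = 2.40×10^-14 J.
v = √(2K/m) = √(2·2.40×10^-14/5.01×10^-27) = 3.09×10^6 m/s.
r = mv/(qB) = (5.01×10^-27)(3.09×10^6) / [(2×1.60×10^-19)(0.233)] = 0.208 m.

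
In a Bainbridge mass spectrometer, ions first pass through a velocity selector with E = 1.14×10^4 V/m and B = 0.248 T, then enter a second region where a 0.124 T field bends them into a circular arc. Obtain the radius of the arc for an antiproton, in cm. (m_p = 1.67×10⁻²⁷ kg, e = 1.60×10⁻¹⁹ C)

r ≈ 0.387 cm

The selector passes v = E/B = 1.14×10^4/0.248 = 4.60×10^4 m/s.
In the deflection region, r = mv/(qB₂) = (1.67×10^-27)(4.60×10^4) / [(1×1.60×10^-19)(0.124)] = 3.87×10^-3 m.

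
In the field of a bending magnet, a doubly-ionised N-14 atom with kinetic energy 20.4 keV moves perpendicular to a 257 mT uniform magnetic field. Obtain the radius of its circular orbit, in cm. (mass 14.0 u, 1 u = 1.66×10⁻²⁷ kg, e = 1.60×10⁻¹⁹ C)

Convert the energy: K = 20.4 keV = 3.26×10^-15 J.
v = √(2K/m) = √(2·3.26×10^-15/2.32×10^-26) = 5.30×10^5 m/s.
r = mv/(qB) = (2.32×10^-26)(5.30×10^5) / [(2×1.60×10^-19)(0.257)] = 0.150 m.

r ≈ 15.0 cm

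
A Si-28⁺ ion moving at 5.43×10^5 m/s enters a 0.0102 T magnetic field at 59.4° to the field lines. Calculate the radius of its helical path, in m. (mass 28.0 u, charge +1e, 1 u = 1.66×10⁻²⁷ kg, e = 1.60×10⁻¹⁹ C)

Only the perpendicular component v⊥ = v sin59.4° = 4.67×10^5 m/s is bent by the field.
r = m v⊥ /(qB) = (4.65×10^-26)(4.67×10^5) / [(1×1.60×10^-19)(0.0102)] = 13.3 m.

r ≈ 13.3 m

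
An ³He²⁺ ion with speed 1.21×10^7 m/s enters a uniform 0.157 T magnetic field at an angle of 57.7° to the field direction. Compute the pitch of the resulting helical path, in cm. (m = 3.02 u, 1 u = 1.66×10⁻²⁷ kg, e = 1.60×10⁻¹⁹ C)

The velocity component along B is v∥ = v cos57.7° = 6.47×10^6 m/s.
The cyclotron period T = 2πm/(qB) = 6.27×10^-7 s is set by m, q, B alone.
Pitch = v∥·T = (6.47×10^6)(6.27×10^-7) = 4.05 m.

pitch ≈ 405 cm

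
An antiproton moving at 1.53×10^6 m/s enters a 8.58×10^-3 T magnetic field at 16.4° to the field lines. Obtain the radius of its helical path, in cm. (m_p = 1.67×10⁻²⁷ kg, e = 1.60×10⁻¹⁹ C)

Only the perpendicular component v⊥ = v sin16.4° = 4.32×10^5 m/s is bent by the field.
r = m v⊥ /(qB) = (1.67×10^-27)(4.32×10^5) / [(1×1.60×10^-19)(8.58×10^-3)] = 0.526 m.

r ≈ 52.6 cm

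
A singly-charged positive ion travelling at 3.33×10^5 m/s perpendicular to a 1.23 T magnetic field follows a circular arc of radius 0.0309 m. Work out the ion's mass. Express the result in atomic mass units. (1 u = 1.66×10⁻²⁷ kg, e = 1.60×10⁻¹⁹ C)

m ≈ 11.0 u

qvB = mv²/r ⇒ m = qBr/v.
m = (1×1.60×10^-19)(1.23)(0.0309) / (3.33×10^5) = 1.83×10^-26 kg = 11.0 u.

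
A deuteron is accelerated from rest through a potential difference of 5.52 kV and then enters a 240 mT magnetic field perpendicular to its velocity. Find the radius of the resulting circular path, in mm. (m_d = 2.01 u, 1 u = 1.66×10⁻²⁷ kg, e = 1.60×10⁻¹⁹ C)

The kinetic energy gained is K = qV = (1×1.60×10^-19)(5520) = 8.83×10^-16 J.
v = √(2K/m) = 7.28×10^5 m/s.
r = mv/(qB) = (3.34×10^-27)(7.28×10^5) / [(1×1.60×10^-19)(0.240)] = 0.0632 m.

r ≈ 63.2 mm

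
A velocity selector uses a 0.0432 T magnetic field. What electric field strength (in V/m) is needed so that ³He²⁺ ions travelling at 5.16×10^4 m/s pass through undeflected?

qE = qvB ⇒ E = vB = (5.16×10^4)(0.0432) = 2230 V/m.

E ≈ 2230 V/m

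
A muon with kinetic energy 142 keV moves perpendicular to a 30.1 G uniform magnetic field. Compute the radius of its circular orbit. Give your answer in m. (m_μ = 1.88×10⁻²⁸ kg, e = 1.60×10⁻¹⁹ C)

Convert the energy: K = 142 keV = 2.27×10^-14 J.
v = √(2K/m) = √(2·2.27×10^-14/1.88×10^-28) = 1.55×10^7 m/s.
r = mv/(qB) = (1.88×10^-28)(1.55×10^7) / [(1×1.60×10^-19)(3.01×10^-3)] = 6.07 m.

r ≈ 6.07 m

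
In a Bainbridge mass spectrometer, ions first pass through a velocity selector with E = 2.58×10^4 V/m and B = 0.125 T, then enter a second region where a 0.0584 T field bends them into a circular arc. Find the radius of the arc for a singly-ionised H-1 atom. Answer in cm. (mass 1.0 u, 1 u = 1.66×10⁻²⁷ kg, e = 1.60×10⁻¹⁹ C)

r ≈ 3.67 cm

The selector passes v = E/B = 2.58×10^4/0.125 = 2.06×10^5 m/s.
In the deflection region, r = mv/(qB₂) = (1.66×10^-27)(2.06×10^5) / [(1×1.60×10^-19)(0.0584)] = 0.0367 m.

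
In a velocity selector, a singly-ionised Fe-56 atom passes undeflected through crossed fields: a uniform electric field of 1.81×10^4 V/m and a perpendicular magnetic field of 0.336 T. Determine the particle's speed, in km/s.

For zero net force, qE = qvB, so v = E/B.
v = (1.81×10^4) / (0.336) = 5.39×10^4 m/s.

v ≈ 53.9 km/s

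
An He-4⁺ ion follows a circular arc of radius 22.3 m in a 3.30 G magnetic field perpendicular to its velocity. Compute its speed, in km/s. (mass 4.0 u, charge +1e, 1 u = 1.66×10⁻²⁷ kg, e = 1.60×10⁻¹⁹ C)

From qvB = mv²/r, v = qBr/m.
v = (1×1.60×10^-19)(3.30×10^-4)(22.3) / (6.64×10^-27) = 1.77×10^5 m/s.

v ≈ 177 km/s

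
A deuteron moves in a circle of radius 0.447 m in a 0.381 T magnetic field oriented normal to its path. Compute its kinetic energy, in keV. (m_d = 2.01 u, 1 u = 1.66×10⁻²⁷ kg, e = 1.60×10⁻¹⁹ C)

v = qBr/m = (1×1.60×10^-19)(0.381)(0.447) / (3.34×10^-27) = 8.17×10^6 m/s.
K = ½mv² = 0.5·(3.34×10^-27)·(8.17×10^6)² = 1.11×10^-13 J = 695 keV.

K ≈ 695 keV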